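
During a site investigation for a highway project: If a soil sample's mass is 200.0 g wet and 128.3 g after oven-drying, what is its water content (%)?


Using w = (m_wet - m_dry) / m_dry * 100
m_wet - m_dry = 200.0 - 128.3 = 71.7 g
w = 71.7 / 128.3 * 100
w = 55.88 %


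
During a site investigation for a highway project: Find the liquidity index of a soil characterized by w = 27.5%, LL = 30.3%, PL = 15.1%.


First compute the plasticity index:
PI = LL - PL = 30.3 - 15.1 = 15.2
Then compute the liquidity index:
LI = (w - PL) / PI
LI = (27.5 - 15.1) / 15.2
LI = 0.816


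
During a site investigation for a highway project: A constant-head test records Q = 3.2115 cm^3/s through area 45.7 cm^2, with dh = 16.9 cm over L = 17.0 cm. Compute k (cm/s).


Compute hydraulic gradient:
i = dh / L = 16.9 / 17.0 = 0.994118
Then apply Darcy's law:
k = Q / (A * i)
k = 3.2115 / (45.7 * 0.994118)
k = 3.2115 / 45.4312
k = 0.070689 cm/s


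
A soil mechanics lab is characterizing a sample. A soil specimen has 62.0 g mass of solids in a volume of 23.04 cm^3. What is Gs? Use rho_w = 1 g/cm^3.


Result: 2.691

Derivation:
Using Gs = m_s / (V_s * rho_w)
Since rho_w = 1 g/cm^3:
Gs = 62.0 / 23.04
Gs = 2.691


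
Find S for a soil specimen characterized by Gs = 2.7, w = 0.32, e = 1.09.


Result: 0.7927

Derivation:
Using S = Gs * w / e
S = 2.7 * 0.32 / 1.09
S = 0.7927


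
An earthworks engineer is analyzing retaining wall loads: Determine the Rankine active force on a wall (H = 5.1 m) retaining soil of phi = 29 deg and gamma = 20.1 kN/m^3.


Result: 90.7 kN/m

Derivation:
Compute active earth pressure coefficient:
Ka = tan^2(45 - phi/2) = tan^2(30.5) = 0.346974
Compute active force:
Pa = 0.5 * Ka * gamma * H^2
Pa = 0.5 * 0.346974 * 20.1 * 5.1^2
Pa = 90.7 kN/m


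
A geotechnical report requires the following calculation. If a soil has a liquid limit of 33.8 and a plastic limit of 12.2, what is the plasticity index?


Result: 21.6

Derivation:
Using PI = LL - PL
PI = 33.8 - 12.2
PI = 21.6


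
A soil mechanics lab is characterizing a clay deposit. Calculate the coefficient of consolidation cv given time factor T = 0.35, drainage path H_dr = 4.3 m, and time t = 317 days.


Result: 0.02041 m^2/day

Derivation:
Using cv = T * H_dr^2 / t
H_dr^2 = 4.3^2 = 18.49
cv = 0.35 * 18.49 / 317
cv = 0.02041 m^2/day


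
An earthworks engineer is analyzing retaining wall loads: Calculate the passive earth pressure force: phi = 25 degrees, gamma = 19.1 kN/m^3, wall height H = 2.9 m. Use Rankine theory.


Compute passive earth pressure coefficient:
Kp = tan^2(45 + phi/2) = tan^2(57.5) = 2.463913
Compute passive force:
Pp = 0.5 * Kp * gamma * H^2
Pp = 0.5 * 2.463913 * 19.1 * 2.9^2
Pp = 197.89 kN/m


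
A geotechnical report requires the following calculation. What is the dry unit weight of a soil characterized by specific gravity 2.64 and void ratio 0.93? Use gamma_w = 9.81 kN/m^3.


Result: 13.419 kN/m^3

Derivation:
Using gamma_d = Gs * gamma_w / (1 + e)
gamma_d = 2.64 * 9.81 / (1 + 0.93)
gamma_d = 2.64 * 9.81 / 1.93
gamma_d = 13.419 kN/m^3


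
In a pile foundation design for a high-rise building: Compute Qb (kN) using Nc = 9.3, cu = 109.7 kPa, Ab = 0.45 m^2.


Result: 459.09 kN

Derivation:
Using Qb = Nc * cu * Ab
Qb = 9.3 * 109.7 * 0.45
Qb = 459.09 kN


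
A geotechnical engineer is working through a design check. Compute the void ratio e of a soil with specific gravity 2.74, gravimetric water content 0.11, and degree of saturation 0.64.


Using the relation e = Gs * w / S
e = 2.74 * 0.11 / 0.64
e = 0.4709


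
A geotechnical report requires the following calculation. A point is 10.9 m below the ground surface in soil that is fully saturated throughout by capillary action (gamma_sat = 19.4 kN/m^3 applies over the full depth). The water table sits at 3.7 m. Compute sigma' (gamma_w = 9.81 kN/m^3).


Result: 140.83 kPa

Derivation:
Total stress = gamma_sat * depth
sigma = 19.4 * 10.9 = 211.46 kPa
Pore water pressure u = gamma_w * (depth - d_wt)
u = 9.81 * (10.9 - 3.7) = 70.632 kPa
Effective stress = sigma - u
sigma' = 211.46 - 70.632 = 140.83 kPa


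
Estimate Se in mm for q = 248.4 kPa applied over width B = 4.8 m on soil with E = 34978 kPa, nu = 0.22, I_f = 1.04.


Using Se = q * B * (1 - nu^2) * I_f / E
1 - nu^2 = 1 - 0.22^2 = 0.9516
Se = 248.4 * 4.8 * 0.9516 * 1.04 / 34978
Se = 0.033735 m
Convert to mm: Se = 0.033735 * 1000 = 33.735 mm


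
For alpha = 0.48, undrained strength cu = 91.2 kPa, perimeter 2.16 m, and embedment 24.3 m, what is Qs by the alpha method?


Using Qs = alpha * cu * perimeter * L
Qs = 0.48 * 91.2 * 2.16 * 24.3
Qs = 2297.71 kN


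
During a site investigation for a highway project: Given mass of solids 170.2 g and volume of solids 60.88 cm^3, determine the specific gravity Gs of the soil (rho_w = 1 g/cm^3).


Using Gs = m_s / (V_s * rho_w)
Since rho_w = 1 g/cm^3:
Gs = 170.2 / 60.88
Gs = 2.796


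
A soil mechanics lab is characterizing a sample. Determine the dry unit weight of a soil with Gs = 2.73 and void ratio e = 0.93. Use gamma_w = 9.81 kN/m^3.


Using gamma_d = Gs * gamma_w / (1 + e)
gamma_d = 2.73 * 9.81 / (1 + 0.93)
gamma_d = 2.73 * 9.81 / 1.93
gamma_d = 13.876 kN/m^3


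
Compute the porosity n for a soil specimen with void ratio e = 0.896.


Result: 0.4726

Derivation:
Using the relation n = e / (1 + e)
n = 0.896 / (1 + 0.896)
n = 0.896 / 1.896
n = 0.4726


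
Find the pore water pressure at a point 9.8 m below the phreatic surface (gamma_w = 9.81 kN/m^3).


Using u = gamma_w * h_w
u = 9.81 * 9.8
u = 96.14 kPa


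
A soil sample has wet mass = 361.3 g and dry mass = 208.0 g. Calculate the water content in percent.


Using w = (m_wet - m_dry) / m_dry * 100
m_wet - m_dry = 361.3 - 208.0 = 153.3 g
w = 153.3 / 208.0 * 100
w = 73.7 %


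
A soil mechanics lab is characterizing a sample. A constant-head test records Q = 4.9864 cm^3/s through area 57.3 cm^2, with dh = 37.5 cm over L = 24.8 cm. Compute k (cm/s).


Compute hydraulic gradient:
i = dh / L = 37.5 / 24.8 = 1.5121
Then apply Darcy's law:
k = Q / (A * i)
k = 4.9864 / (57.3 * 1.5121)
k = 4.9864 / 86.6431
k = 0.057551 cm/s


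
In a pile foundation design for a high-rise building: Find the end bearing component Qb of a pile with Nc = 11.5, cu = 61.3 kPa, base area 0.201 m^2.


Result: 141.69 kN

Derivation:
Using Qb = Nc * cu * Ab
Qb = 11.5 * 61.3 * 0.201
Qb = 141.69 kN


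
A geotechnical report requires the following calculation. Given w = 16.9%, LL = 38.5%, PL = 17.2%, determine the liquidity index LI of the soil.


First compute the plasticity index:
PI = LL - PL = 38.5 - 17.2 = 21.3
Then compute the liquidity index:
LI = (w - PL) / PI
LI = (16.9 - 17.2) / 21.3
LI = -0.014


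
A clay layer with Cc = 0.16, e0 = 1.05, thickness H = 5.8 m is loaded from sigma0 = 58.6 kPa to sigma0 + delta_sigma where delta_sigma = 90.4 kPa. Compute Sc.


Result: 0.1835 m

Derivation:
Using Sc = Cc * H / (1 + e0) * log10((sigma0 + delta_sigma) / sigma0)
Stress ratio = (58.6 + 90.4) / 58.6 = 2.54266
log10(2.54266) = 0.405289
Cc * H / (1 + e0) = 0.16 * 5.8 / (1 + 1.05) = 0.452683
Sc = 0.452683 * 0.405289
Sc = 0.1835 m


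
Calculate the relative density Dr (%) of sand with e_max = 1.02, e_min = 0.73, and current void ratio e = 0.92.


Using Dr = (e_max - e) / (e_max - e_min) * 100
e_max - e = 1.02 - 0.92 = 0.1
e_max - e_min = 1.02 - 0.73 = 0.29
Dr = 0.1 / 0.29 * 100
Dr = 34.48 %


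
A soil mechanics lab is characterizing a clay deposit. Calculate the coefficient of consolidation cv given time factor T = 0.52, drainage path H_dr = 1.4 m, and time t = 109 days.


Using cv = T * H_dr^2 / t
H_dr^2 = 1.4^2 = 1.96
cv = 0.52 * 1.96 / 109
cv = 0.00935 m^2/day


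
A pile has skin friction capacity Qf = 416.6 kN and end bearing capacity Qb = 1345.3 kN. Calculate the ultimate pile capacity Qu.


Result: 1761.9 kN

Derivation:
Using Qu = Qf + Qb
Qu = 416.6 + 1345.3
Qu = 1761.9 kN


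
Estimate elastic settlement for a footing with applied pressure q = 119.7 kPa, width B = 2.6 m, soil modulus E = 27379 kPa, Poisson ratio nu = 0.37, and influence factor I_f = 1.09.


Using Se = q * B * (1 - nu^2) * I_f / E
1 - nu^2 = 1 - 0.37^2 = 0.8631
Se = 119.7 * 2.6 * 0.8631 * 1.09 / 27379
Se = 0.010694 m
Convert to mm: Se = 0.010694 * 1000 = 10.694 mm


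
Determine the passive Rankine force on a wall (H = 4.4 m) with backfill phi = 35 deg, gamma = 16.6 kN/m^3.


Compute passive earth pressure coefficient:
Kp = tan^2(45 + phi/2) = tan^2(62.5) = 3.690172
Compute passive force:
Pp = 0.5 * Kp * gamma * H^2
Pp = 0.5 * 3.690172 * 16.6 * 4.4^2
Pp = 592.97 kN/m


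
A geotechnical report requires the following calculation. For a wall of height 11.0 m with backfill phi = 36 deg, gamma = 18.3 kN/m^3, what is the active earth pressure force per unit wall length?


Result: 287.43 kN/m

Derivation:
Compute active earth pressure coefficient:
Ka = tan^2(45 - phi/2) = tan^2(27.0) = 0.259616
Compute active force:
Pa = 0.5 * Ka * gamma * H^2
Pa = 0.5 * 0.259616 * 18.3 * 11.0^2
Pa = 287.43 kN/m


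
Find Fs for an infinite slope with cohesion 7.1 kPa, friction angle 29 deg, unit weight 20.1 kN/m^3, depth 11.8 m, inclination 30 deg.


Result: 1.029

Derivation:
Using Fs = c / (gamma*H*sin(beta)*cos(beta)) + tan(phi)/tan(beta)
Cohesion contribution = 7.1 / (20.1*11.8*sin(30)*cos(30))
Cohesion contribution = 0.0691321
Friction contribution = tan(29)/tan(30) = 0.960091
Fs = 0.0691321 + 0.960091
Fs = 1.029


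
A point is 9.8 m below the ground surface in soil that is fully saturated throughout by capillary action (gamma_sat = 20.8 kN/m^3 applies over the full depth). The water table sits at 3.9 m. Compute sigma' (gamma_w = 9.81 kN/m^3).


Total stress = gamma_sat * depth
sigma = 20.8 * 9.8 = 203.84 kPa
Pore water pressure u = gamma_w * (depth - d_wt)
u = 9.81 * (9.8 - 3.9) = 57.879 kPa
Effective stress = sigma - u
sigma' = 203.84 - 57.879 = 145.96 kPa


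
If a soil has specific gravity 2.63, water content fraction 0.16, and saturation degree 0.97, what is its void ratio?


Result: 0.4338

Derivation:
Using the relation e = Gs * w / S
e = 2.63 * 0.16 / 0.97
e = 0.4338


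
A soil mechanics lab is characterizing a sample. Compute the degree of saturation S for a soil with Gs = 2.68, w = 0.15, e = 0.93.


Using S = Gs * w / e
S = 2.68 * 0.15 / 0.93
S = 0.4323


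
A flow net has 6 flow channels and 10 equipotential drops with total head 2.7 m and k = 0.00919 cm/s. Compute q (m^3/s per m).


Convert k to m/s for unit consistency with H:
k = 0.00919 cm/s = 0.00919 / 100 m/s = 9.19e-05 m/s
Using q = k * H * Nf / Nd
Nf / Nd = 6 / 10 = 0.6
q = 9.19e-05 * 2.7 * 0.6
q = 0.0001489 m^3/s per m


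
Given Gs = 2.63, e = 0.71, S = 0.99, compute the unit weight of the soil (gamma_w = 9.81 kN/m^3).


Result: 19.12 kN/m^3

Derivation:
Using gamma = gamma_w * (Gs + S*e) / (1 + e)
Numerator: Gs + S*e = 2.63 + 0.99*0.71 = 3.3329
Denominator: 1 + e = 1 + 0.71 = 1.71
gamma = 9.81 * 3.3329 / 1.71
gamma = 19.12 kN/m^3


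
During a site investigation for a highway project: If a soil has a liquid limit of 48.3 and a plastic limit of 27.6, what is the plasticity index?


Using PI = LL - PL
PI = 48.3 - 27.6
PI = 20.7


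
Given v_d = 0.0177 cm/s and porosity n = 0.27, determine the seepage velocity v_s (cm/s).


Result: 0.06556 cm/s

Derivation:
Using v_s = v_d / n
v_s = 0.0177 / 0.27
v_s = 0.06556 cm/s


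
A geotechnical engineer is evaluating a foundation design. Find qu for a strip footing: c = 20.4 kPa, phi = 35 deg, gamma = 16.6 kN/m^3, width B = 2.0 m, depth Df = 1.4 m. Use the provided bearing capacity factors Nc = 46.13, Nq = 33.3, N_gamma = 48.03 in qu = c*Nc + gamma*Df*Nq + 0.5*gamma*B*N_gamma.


Compute qu = c*Nc + gamma*Df*Nq + 0.5*gamma*B*N_gamma
Term 1: 20.4 * 46.13 = 941.052
Term 2: 16.6 * 1.4 * 33.3 = 773.892
Term 3: 0.5 * 16.6 * 2.0 * 48.03 = 797.298
qu = 941.052 + 773.892 + 797.298
qu = 2512.24 kPa


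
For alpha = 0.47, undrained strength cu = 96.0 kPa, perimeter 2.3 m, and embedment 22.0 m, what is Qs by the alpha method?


Using Qs = alpha * cu * perimeter * L
Qs = 0.47 * 96.0 * 2.3 * 22.0
Qs = 2283.07 kN


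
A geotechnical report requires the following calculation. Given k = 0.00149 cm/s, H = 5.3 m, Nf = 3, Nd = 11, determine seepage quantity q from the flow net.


Result: 2.154e-05 m^3/s per m

Derivation:
Convert k to m/s for unit consistency with H:
k = 0.00149 cm/s = 0.00149 / 100 m/s = 1.49e-05 m/s
Using q = k * H * Nf / Nd
Nf / Nd = 3 / 11 = 0.2727
q = 1.49e-05 * 5.3 * 0.2727
q = 2.154e-05 m^3/s per m


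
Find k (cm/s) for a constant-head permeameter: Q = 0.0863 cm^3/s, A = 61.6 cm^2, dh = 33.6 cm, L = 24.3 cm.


Compute hydraulic gradient:
i = dh / L = 33.6 / 24.3 = 1.38272
Then apply Darcy's law:
k = Q / (A * i)
k = 0.0863 / (61.6 * 1.38272)
k = 0.0863 / 85.1753
k = 0.001013 cm/s


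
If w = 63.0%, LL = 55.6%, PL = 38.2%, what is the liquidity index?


First compute the plasticity index:
PI = LL - PL = 55.6 - 38.2 = 17.4
Then compute the liquidity index:
LI = (w - PL) / PI
LI = (63.0 - 38.2) / 17.4
LI = 1.425


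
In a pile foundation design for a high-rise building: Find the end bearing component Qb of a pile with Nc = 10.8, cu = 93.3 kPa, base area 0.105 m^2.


Using Qb = Nc * cu * Ab
Qb = 10.8 * 93.3 * 0.105
Qb = 105.8 kN


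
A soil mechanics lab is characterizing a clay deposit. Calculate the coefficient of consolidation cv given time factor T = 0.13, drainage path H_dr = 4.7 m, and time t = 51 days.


Using cv = T * H_dr^2 / t
H_dr^2 = 4.7^2 = 22.09
cv = 0.13 * 22.09 / 51
cv = 0.05631 m^2/day


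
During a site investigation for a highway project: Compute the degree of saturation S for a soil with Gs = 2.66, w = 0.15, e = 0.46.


Result: 0.8674

Derivation:
Using S = Gs * w / e
S = 2.66 * 0.15 / 0.46
S = 0.8674


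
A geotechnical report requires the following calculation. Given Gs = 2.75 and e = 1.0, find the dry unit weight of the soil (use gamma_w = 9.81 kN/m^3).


Using gamma_d = Gs * gamma_w / (1 + e)
gamma_d = 2.75 * 9.81 / (1 + 1.0)
gamma_d = 2.75 * 9.81 / 2.0
gamma_d = 13.489 kN/m^3


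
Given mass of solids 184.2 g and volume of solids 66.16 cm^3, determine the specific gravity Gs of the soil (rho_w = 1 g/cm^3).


Result: 2.784

Derivation:
Using Gs = m_s / (V_s * rho_w)
Since rho_w = 1 g/cm^3:
Gs = 184.2 / 66.16
Gs = 2.784


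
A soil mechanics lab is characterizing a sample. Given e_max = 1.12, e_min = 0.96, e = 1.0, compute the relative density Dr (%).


Using Dr = (e_max - e) / (e_max - e_min) * 100
e_max - e = 1.12 - 1.0 = 0.12
e_max - e_min = 1.12 - 0.96 = 0.16
Dr = 0.12 / 0.16 * 100
Dr = 75.0 %


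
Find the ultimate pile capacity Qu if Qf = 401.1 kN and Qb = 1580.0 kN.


Using Qu = Qf + Qb
Qu = 401.1 + 1580.0
Qu = 1981.1 kN


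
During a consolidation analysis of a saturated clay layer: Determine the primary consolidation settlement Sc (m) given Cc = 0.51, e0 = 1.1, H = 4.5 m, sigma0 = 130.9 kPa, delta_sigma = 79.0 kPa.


Using Sc = Cc * H / (1 + e0) * log10((sigma0 + delta_sigma) / sigma0)
Stress ratio = (130.9 + 79.0) / 130.9 = 1.60351
log10(1.60351) = 0.205073
Cc * H / (1 + e0) = 0.51 * 4.5 / (1 + 1.1) = 1.09286
Sc = 1.09286 * 0.205073
Sc = 0.2241 m


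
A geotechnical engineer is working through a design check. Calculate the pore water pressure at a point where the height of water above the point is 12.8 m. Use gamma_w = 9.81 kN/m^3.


Using u = gamma_w * h_w
u = 9.81 * 12.8
u = 125.57 kPa


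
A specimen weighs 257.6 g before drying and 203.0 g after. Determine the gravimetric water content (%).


Result: 26.9 %

Derivation:
Using w = (m_wet - m_dry) / m_dry * 100
m_wet - m_dry = 257.6 - 203.0 = 54.6 g
w = 54.6 / 203.0 * 100
w = 26.9 %


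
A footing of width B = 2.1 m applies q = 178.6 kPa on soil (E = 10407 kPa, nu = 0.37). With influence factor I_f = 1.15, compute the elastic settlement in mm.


Using Se = q * B * (1 - nu^2) * I_f / E
1 - nu^2 = 1 - 0.37^2 = 0.8631
Se = 178.6 * 2.1 * 0.8631 * 1.15 / 10407
Se = 0.035771 m
Convert to mm: Se = 0.035771 * 1000 = 35.771 mm


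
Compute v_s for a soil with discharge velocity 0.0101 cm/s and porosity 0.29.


Result: 0.03483 cm/s

Derivation:
Using v_s = v_d / n
v_s = 0.0101 / 0.29
v_s = 0.03483 cm/s


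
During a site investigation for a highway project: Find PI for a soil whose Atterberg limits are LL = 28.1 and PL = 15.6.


Using PI = LL - PL
PI = 28.1 - 15.6
PI = 12.5


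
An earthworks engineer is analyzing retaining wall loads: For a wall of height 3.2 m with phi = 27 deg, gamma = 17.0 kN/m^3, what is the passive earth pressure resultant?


Compute passive earth pressure coefficient:
Kp = tan^2(45 + phi/2) = tan^2(58.5) = 2.66294
Compute passive force:
Pp = 0.5 * Kp * gamma * H^2
Pp = 0.5 * 2.66294 * 17.0 * 3.2^2
Pp = 231.78 kN/m


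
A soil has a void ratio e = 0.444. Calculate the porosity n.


Using the relation n = e / (1 + e)
n = 0.444 / (1 + 0.444)
n = 0.444 / 1.444
n = 0.3075


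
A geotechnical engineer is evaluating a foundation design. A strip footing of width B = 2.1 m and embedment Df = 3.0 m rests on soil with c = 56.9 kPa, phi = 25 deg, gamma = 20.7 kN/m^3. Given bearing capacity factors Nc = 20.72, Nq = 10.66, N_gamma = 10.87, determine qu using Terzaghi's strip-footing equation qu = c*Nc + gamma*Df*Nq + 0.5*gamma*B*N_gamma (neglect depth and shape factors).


Compute qu = c*Nc + gamma*Df*Nq + 0.5*gamma*B*N_gamma
Term 1: 56.9 * 20.72 = 1178.968
Term 2: 20.7 * 3.0 * 10.66 = 661.986
Term 3: 0.5 * 20.7 * 2.1 * 10.87 = 236.25945
qu = 1178.968 + 661.986 + 236.25945
qu = 2077.21 kPa


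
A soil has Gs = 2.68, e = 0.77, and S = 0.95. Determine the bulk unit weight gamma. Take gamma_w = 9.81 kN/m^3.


Result: 18.908 kN/m^3

Derivation:
Using gamma = gamma_w * (Gs + S*e) / (1 + e)
Numerator: Gs + S*e = 2.68 + 0.95*0.77 = 3.4115
Denominator: 1 + e = 1 + 0.77 = 1.77
gamma = 9.81 * 3.4115 / 1.77
gamma = 18.908 kN/m^3


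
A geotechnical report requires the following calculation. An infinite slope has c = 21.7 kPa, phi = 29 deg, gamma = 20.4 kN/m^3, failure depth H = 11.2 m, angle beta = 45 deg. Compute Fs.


Result: 0.744

Derivation:
Using Fs = c / (gamma*H*sin(beta)*cos(beta)) + tan(phi)/tan(beta)
Cohesion contribution = 21.7 / (20.4*11.2*sin(45)*cos(45))
Cohesion contribution = 0.189951
Friction contribution = tan(29)/tan(45) = 0.554309
Fs = 0.189951 + 0.554309
Fs = 0.744


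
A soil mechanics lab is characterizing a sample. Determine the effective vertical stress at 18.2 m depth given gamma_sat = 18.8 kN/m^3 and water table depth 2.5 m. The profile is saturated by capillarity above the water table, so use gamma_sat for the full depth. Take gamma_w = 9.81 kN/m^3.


Total stress = gamma_sat * depth
sigma = 18.8 * 18.2 = 342.16 kPa
Pore water pressure u = gamma_w * (depth - d_wt)
u = 9.81 * (18.2 - 2.5) = 154.017 kPa
Effective stress = sigma - u
sigma' = 342.16 - 154.017 = 188.14 kPa


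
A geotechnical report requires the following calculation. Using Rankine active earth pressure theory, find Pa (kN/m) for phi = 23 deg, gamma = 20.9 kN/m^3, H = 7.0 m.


Compute active earth pressure coefficient:
Ka = tan^2(45 - phi/2) = tan^2(33.5) = 0.438092
Compute active force:
Pa = 0.5 * Ka * gamma * H^2
Pa = 0.5 * 0.438092 * 20.9 * 7.0^2
Pa = 224.33 kN/m


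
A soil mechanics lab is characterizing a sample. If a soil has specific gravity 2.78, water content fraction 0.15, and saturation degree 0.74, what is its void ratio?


Using the relation e = Gs * w / S
e = 2.78 * 0.15 / 0.74
e = 0.5635


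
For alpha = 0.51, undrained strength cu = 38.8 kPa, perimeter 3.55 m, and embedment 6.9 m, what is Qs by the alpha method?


Result: 484.71 kN

Derivation:
Using Qs = alpha * cu * perimeter * L
Qs = 0.51 * 38.8 * 3.55 * 6.9
Qs = 484.71 kN


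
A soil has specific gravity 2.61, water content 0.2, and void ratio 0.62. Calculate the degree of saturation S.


Using S = Gs * w / e
S = 2.61 * 0.2 / 0.62
S = 0.8419


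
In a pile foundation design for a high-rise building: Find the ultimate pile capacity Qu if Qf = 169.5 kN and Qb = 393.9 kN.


Using Qu = Qf + Qb
Qu = 169.5 + 393.9
Qu = 563.4 kN


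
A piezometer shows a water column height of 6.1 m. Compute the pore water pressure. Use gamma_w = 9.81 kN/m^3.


Using u = gamma_w * h_w
u = 9.81 * 6.1
u = 59.84 kPa


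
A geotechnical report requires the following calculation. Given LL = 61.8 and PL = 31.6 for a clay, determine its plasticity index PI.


Using PI = LL - PL
PI = 61.8 - 31.6
PI = 30.2


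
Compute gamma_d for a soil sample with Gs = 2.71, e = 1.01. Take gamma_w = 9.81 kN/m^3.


Using gamma_d = Gs * gamma_w / (1 + e)
gamma_d = 2.71 * 9.81 / (1 + 1.01)
gamma_d = 2.71 * 9.81 / 2.01
gamma_d = 13.226 kN/m^3


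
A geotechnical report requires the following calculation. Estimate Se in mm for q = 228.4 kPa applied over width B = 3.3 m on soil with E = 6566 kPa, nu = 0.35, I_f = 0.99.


Using Se = q * B * (1 - nu^2) * I_f / E
1 - nu^2 = 1 - 0.35^2 = 0.8775
Se = 228.4 * 3.3 * 0.8775 * 0.99 / 6566
Se = 0.099722 m
Convert to mm: Se = 0.099722 * 1000 = 99.722 mm


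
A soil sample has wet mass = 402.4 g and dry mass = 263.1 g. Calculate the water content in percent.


Using w = (m_wet - m_dry) / m_dry * 100
m_wet - m_dry = 402.4 - 263.1 = 139.3 g
w = 139.3 / 263.1 * 100
w = 52.95 %


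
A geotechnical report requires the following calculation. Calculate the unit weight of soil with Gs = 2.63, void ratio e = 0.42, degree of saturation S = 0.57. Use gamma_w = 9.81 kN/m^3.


Using gamma = gamma_w * (Gs + S*e) / (1 + e)
Numerator: Gs + S*e = 2.63 + 0.57*0.42 = 2.8694
Denominator: 1 + e = 1 + 0.42 = 1.42
gamma = 9.81 * 2.8694 / 1.42
gamma = 19.823 kN/m^3


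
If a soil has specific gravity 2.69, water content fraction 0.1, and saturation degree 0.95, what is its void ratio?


Using the relation e = Gs * w / S
e = 2.69 * 0.1 / 0.95
e = 0.2832


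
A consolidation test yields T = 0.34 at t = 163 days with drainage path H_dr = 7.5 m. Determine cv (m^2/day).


Using cv = T * H_dr^2 / t
H_dr^2 = 7.5^2 = 56.25
cv = 0.34 * 56.25 / 163
cv = 0.11733 m^2/day


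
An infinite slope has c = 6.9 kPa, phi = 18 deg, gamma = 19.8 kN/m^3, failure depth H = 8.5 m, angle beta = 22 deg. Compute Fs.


Using Fs = c / (gamma*H*sin(beta)*cos(beta)) + tan(phi)/tan(beta)
Cohesion contribution = 6.9 / (19.8*8.5*sin(22)*cos(22))
Cohesion contribution = 0.118039
Friction contribution = tan(18)/tan(22) = 0.804204
Fs = 0.118039 + 0.804204
Fs = 0.922


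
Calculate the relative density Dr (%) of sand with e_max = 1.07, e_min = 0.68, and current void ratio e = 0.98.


Using Dr = (e_max - e) / (e_max - e_min) * 100
e_max - e = 1.07 - 0.98 = 0.09
e_max - e_min = 1.07 - 0.68 = 0.39
Dr = 0.09 / 0.39 * 100
Dr = 23.08 %


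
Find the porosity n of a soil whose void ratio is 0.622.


Result: 0.3835

Derivation:
Using the relation n = e / (1 + e)
n = 0.622 / (1 + 0.622)
n = 0.622 / 1.622
n = 0.3835


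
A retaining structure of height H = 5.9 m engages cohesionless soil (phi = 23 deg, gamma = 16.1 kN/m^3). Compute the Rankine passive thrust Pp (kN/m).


Compute passive earth pressure coefficient:
Kp = tan^2(45 + phi/2) = tan^2(56.5) = 2.282623
Compute passive force:
Pp = 0.5 * Kp * gamma * H^2
Pp = 0.5 * 2.282623 * 16.1 * 5.9^2
Pp = 639.64 kN/m


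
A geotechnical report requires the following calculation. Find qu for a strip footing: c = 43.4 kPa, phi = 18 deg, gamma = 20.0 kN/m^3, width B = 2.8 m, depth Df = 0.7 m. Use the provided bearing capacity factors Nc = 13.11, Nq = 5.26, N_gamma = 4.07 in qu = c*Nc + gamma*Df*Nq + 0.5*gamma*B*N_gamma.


Compute qu = c*Nc + gamma*Df*Nq + 0.5*gamma*B*N_gamma
Term 1: 43.4 * 13.11 = 568.974
Term 2: 20.0 * 0.7 * 5.26 = 73.64
Term 3: 0.5 * 20.0 * 2.8 * 4.07 = 113.96
qu = 568.974 + 73.64 + 113.96
qu = 756.57 kPa


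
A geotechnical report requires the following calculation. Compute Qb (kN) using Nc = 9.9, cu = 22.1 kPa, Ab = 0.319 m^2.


Result: 69.79 kN

Derivation:
Using Qb = Nc * cu * Ab
Qb = 9.9 * 22.1 * 0.319
Qb = 69.79 kN


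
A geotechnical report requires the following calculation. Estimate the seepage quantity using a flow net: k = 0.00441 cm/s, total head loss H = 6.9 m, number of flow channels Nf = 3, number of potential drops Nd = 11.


Result: 8.299e-05 m^3/s per m

Derivation:
Convert k to m/s for unit consistency with H:
k = 0.00441 cm/s = 0.00441 / 100 m/s = 4.41e-05 m/s
Using q = k * H * Nf / Nd
Nf / Nd = 3 / 11 = 0.2727
q = 4.41e-05 * 6.9 * 0.2727
q = 8.299e-05 m^3/s per m


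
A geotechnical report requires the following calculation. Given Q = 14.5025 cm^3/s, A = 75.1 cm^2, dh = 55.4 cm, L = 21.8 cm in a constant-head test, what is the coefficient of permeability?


Result: 0.075989 cm/s

Derivation:
Compute hydraulic gradient:
i = dh / L = 55.4 / 21.8 = 2.54128
Then apply Darcy's law:
k = Q / (A * i)
k = 14.5025 / (75.1 * 2.54128)
k = 14.5025 / 190.85
k = 0.075989 cm/s


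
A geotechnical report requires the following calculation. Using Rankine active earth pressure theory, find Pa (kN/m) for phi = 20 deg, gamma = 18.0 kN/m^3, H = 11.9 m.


Result: 624.87 kN/m

Derivation:
Compute active earth pressure coefficient:
Ka = tan^2(45 - phi/2) = tan^2(35.0) = 0.490291
Compute active force:
Pa = 0.5 * Ka * gamma * H^2
Pa = 0.5 * 0.490291 * 18.0 * 11.9^2
Pa = 624.87 kN/m


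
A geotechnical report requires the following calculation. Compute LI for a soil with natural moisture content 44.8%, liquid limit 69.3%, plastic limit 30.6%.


Result: 0.367

Derivation:
First compute the plasticity index:
PI = LL - PL = 69.3 - 30.6 = 38.7
Then compute the liquidity index:
LI = (w - PL) / PI
LI = (44.8 - 30.6) / 38.7
LI = 0.367


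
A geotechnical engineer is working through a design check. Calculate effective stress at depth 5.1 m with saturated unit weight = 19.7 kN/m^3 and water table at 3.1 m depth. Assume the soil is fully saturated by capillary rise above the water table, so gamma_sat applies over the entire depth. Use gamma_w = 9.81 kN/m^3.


Total stress = gamma_sat * depth
sigma = 19.7 * 5.1 = 100.47 kPa
Pore water pressure u = gamma_w * (depth - d_wt)
u = 9.81 * (5.1 - 3.1) = 19.62 kPa
Effective stress = sigma - u
sigma' = 100.47 - 19.62 = 80.85 kPa


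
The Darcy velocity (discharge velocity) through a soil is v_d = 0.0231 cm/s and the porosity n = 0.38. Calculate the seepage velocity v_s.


Using v_s = v_d / n
v_s = 0.0231 / 0.38
v_s = 0.06079 cm/s


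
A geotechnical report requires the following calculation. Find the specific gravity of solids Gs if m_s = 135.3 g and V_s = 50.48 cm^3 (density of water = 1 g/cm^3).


Result: 2.68

Derivation:
Using Gs = m_s / (V_s * rho_w)
Since rho_w = 1 g/cm^3:
Gs = 135.3 / 50.48
Gs = 2.68


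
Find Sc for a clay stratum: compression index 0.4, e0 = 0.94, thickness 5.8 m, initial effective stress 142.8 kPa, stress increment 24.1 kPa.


Using Sc = Cc * H / (1 + e0) * log10((sigma0 + delta_sigma) / sigma0)
Stress ratio = (142.8 + 24.1) / 142.8 = 1.16877
log10(1.16877) = 0.0677281
Cc * H / (1 + e0) = 0.4 * 5.8 / (1 + 0.94) = 1.19588
Sc = 1.19588 * 0.0677281
Sc = 0.081 m


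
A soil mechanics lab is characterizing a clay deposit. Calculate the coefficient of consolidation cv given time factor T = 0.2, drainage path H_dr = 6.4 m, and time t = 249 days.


Using cv = T * H_dr^2 / t
H_dr^2 = 6.4^2 = 40.96
cv = 0.2 * 40.96 / 249
cv = 0.0329 m^2/day


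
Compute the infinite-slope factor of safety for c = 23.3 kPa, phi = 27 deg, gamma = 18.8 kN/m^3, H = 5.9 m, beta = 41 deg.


Using Fs = c / (gamma*H*sin(beta)*cos(beta)) + tan(phi)/tan(beta)
Cohesion contribution = 23.3 / (18.8*5.9*sin(41)*cos(41))
Cohesion contribution = 0.424251
Friction contribution = tan(27)/tan(41) = 0.586142
Fs = 0.424251 + 0.586142
Fs = 1.01


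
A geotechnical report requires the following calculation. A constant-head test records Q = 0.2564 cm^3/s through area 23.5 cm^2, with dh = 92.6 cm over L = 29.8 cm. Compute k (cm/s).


Result: 0.003511 cm/s

Derivation:
Compute hydraulic gradient:
i = dh / L = 92.6 / 29.8 = 3.10738
Then apply Darcy's law:
k = Q / (A * i)
k = 0.2564 / (23.5 * 3.10738)
k = 0.2564 / 73.0235
k = 0.003511 cm/s


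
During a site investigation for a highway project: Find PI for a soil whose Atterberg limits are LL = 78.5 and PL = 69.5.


Result: 9.0

Derivation:
Using PI = LL - PL
PI = 78.5 - 69.5
PI = 9.0


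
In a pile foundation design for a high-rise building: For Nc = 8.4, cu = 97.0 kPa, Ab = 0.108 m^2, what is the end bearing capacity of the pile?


Using Qb = Nc * cu * Ab
Qb = 8.4 * 97.0 * 0.108
Qb = 88.0 kN


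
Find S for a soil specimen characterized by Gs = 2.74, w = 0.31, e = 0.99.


Using S = Gs * w / e
S = 2.74 * 0.31 / 0.99
S = 0.858


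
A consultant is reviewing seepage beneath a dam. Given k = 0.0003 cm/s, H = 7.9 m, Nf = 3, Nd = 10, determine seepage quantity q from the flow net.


Convert k to m/s for unit consistency with H:
k = 0.0003 cm/s = 0.0003 / 100 m/s = 3e-06 m/s
Using q = k * H * Nf / Nd
Nf / Nd = 3 / 10 = 0.3
q = 3e-06 * 7.9 * 0.3
q = 7.11e-06 m^3/s per m


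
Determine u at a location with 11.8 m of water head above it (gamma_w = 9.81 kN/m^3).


Result: 115.76 kPa

Derivation:
Using u = gamma_w * h_w
u = 9.81 * 11.8
u = 115.76 kPa


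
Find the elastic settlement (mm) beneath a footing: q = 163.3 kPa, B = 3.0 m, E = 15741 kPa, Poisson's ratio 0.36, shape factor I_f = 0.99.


Using Se = q * B * (1 - nu^2) * I_f / E
1 - nu^2 = 1 - 0.36^2 = 0.8704
Se = 163.3 * 3.0 * 0.8704 * 0.99 / 15741
Se = 0.026818 m
Convert to mm: Se = 0.026818 * 1000 = 26.818 mm


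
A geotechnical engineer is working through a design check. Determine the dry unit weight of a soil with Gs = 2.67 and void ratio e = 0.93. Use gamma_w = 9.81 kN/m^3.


Result: 13.571 kN/m^3

Derivation:
Using gamma_d = Gs * gamma_w / (1 + e)
gamma_d = 2.67 * 9.81 / (1 + 0.93)
gamma_d = 2.67 * 9.81 / 1.93
gamma_d = 13.571 kN/m^3


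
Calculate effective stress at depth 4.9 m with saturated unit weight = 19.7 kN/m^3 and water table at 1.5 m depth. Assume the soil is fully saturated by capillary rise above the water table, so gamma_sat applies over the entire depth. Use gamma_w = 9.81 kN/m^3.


Total stress = gamma_sat * depth
sigma = 19.7 * 4.9 = 96.53 kPa
Pore water pressure u = gamma_w * (depth - d_wt)
u = 9.81 * (4.9 - 1.5) = 33.354 kPa
Effective stress = sigma - u
sigma' = 96.53 - 33.354 = 63.18 kPa


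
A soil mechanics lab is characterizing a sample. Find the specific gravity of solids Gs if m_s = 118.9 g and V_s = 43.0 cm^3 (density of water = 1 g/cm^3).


Using Gs = m_s / (V_s * rho_w)
Since rho_w = 1 g/cm^3:
Gs = 118.9 / 43.0
Gs = 2.765


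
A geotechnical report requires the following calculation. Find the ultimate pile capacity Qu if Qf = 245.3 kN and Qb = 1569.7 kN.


Using Qu = Qf + Qb
Qu = 245.3 + 1569.7
Qu = 1815.0 kN


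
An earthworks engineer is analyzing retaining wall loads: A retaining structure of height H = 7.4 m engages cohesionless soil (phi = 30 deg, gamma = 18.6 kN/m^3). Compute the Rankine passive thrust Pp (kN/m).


Compute passive earth pressure coefficient:
Kp = tan^2(45 + phi/2) = tan^2(60.0) = 3
Compute passive force:
Pp = 0.5 * Kp * gamma * H^2
Pp = 0.5 * 3 * 18.6 * 7.4^2
Pp = 1527.8 kN/m


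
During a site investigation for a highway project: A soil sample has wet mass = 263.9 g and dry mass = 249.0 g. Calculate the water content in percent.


Using w = (m_wet - m_dry) / m_dry * 100
m_wet - m_dry = 263.9 - 249.0 = 14.9 g
w = 14.9 / 249.0 * 100
w = 5.98 %


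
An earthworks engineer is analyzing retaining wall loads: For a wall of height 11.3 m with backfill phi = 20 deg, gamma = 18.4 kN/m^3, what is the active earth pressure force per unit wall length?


Compute active earth pressure coefficient:
Ka = tan^2(45 - phi/2) = tan^2(35.0) = 0.490291
Compute active force:
Pa = 0.5 * Ka * gamma * H^2
Pa = 0.5 * 0.490291 * 18.4 * 11.3^2
Pa = 575.97 kN/m


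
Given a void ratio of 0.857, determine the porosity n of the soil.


Using the relation n = e / (1 + e)
n = 0.857 / (1 + 0.857)
n = 0.857 / 1.857
n = 0.4615


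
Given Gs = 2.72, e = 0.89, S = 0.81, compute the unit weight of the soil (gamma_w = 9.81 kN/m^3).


Result: 17.86 kN/m^3

Derivation:
Using gamma = gamma_w * (Gs + S*e) / (1 + e)
Numerator: Gs + S*e = 2.72 + 0.81*0.89 = 3.4409
Denominator: 1 + e = 1 + 0.89 = 1.89
gamma = 9.81 * 3.4409 / 1.89
gamma = 17.86 kN/m^3


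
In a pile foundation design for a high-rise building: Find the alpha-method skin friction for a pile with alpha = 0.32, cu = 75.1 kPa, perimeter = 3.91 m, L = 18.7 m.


Result: 1757.15 kN

Derivation:
Using Qs = alpha * cu * perimeter * L
Qs = 0.32 * 75.1 * 3.91 * 18.7
Qs = 1757.15 kN


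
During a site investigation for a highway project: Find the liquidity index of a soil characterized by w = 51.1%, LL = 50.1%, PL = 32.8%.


First compute the plasticity index:
PI = LL - PL = 50.1 - 32.8 = 17.3
Then compute the liquidity index:
LI = (w - PL) / PI
LI = (51.1 - 32.8) / 17.3
LI = 1.058


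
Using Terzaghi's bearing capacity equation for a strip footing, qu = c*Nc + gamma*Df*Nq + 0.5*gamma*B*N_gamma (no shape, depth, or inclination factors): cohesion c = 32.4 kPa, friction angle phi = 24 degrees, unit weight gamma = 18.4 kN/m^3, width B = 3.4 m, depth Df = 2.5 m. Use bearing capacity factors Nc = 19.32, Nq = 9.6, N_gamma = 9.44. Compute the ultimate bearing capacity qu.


Compute qu = c*Nc + gamma*Df*Nq + 0.5*gamma*B*N_gamma
Term 1: 32.4 * 19.32 = 625.968
Term 2: 18.4 * 2.5 * 9.6 = 441.6
Term 3: 0.5 * 18.4 * 3.4 * 9.44 = 295.2832
qu = 625.968 + 441.6 + 295.2832
qu = 1362.85 kPa


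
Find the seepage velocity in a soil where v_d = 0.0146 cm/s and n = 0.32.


Using v_s = v_d / n
v_s = 0.0146 / 0.32
v_s = 0.04562 cm/s


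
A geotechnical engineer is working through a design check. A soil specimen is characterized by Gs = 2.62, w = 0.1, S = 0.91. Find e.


Result: 0.2879

Derivation:
Using the relation e = Gs * w / S
e = 2.62 * 0.1 / 0.91
e = 0.2879


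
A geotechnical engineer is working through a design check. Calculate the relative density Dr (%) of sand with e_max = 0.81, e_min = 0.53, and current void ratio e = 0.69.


Using Dr = (e_max - e) / (e_max - e_min) * 100
e_max - e = 0.81 - 0.69 = 0.12
e_max - e_min = 0.81 - 0.53 = 0.28
Dr = 0.12 / 0.28 * 100
Dr = 42.86 %


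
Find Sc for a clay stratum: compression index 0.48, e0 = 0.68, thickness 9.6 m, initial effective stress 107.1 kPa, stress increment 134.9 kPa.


Result: 0.971 m

Derivation:
Using Sc = Cc * H / (1 + e0) * log10((sigma0 + delta_sigma) / sigma0)
Stress ratio = (107.1 + 134.9) / 107.1 = 2.25957
log10(2.25957) = 0.354026
Cc * H / (1 + e0) = 0.48 * 9.6 / (1 + 0.68) = 2.74286
Sc = 2.74286 * 0.354026
Sc = 0.971 m


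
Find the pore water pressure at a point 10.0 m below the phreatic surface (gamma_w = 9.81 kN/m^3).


Using u = gamma_w * h_w
u = 9.81 * 10.0
u = 98.1 kPa


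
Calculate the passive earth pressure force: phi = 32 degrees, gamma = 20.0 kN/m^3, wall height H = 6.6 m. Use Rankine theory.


Result: 1417.7 kN/m

Derivation:
Compute passive earth pressure coefficient:
Kp = tan^2(45 + phi/2) = tan^2(61.0) = 3.254588
Compute passive force:
Pp = 0.5 * Kp * gamma * H^2
Pp = 0.5 * 3.254588 * 20.0 * 6.6^2
Pp = 1417.7 kN/m


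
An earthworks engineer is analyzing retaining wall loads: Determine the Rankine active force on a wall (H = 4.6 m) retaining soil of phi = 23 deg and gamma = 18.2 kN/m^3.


Compute active earth pressure coefficient:
Ka = tan^2(45 - phi/2) = tan^2(33.5) = 0.438092
Compute active force:
Pa = 0.5 * Ka * gamma * H^2
Pa = 0.5 * 0.438092 * 18.2 * 4.6^2
Pa = 84.36 kN/m


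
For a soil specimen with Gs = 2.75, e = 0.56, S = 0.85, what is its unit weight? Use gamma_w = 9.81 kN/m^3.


Using gamma = gamma_w * (Gs + S*e) / (1 + e)
Numerator: Gs + S*e = 2.75 + 0.85*0.56 = 3.226
Denominator: 1 + e = 1 + 0.56 = 1.56
gamma = 9.81 * 3.226 / 1.56
gamma = 20.287 kN/m^3


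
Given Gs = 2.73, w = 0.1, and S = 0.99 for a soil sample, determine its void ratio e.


Using the relation e = Gs * w / S
e = 2.73 * 0.1 / 0.99
e = 0.2758


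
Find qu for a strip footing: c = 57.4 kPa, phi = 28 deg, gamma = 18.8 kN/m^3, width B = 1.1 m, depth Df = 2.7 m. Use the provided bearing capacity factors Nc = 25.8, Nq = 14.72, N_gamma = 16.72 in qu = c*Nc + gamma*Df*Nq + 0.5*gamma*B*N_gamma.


Result: 2400.99 kPa

Derivation:
Compute qu = c*Nc + gamma*Df*Nq + 0.5*gamma*B*N_gamma
Term 1: 57.4 * 25.8 = 1480.92
Term 2: 18.8 * 2.7 * 14.72 = 747.1872
Term 3: 0.5 * 18.8 * 1.1 * 16.72 = 172.8848
qu = 1480.92 + 747.1872 + 172.8848
qu = 2400.99 kPa


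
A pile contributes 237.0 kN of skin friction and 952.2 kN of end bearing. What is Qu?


Result: 1189.2 kN

Derivation:
Using Qu = Qf + Qb
Qu = 237.0 + 952.2
Qu = 1189.2 kN


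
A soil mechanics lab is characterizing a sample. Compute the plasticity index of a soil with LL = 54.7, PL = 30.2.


Result: 24.5

Derivation:
Using PI = LL - PL
PI = 54.7 - 30.2
PI = 24.5


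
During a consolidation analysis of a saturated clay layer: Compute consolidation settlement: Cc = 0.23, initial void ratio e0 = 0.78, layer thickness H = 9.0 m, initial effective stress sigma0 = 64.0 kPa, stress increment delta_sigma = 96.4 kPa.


Result: 0.464 m

Derivation:
Using Sc = Cc * H / (1 + e0) * log10((sigma0 + delta_sigma) / sigma0)
Stress ratio = (64.0 + 96.4) / 64.0 = 2.50625
log10(2.50625) = 0.399024
Cc * H / (1 + e0) = 0.23 * 9.0 / (1 + 0.78) = 1.16292
Sc = 1.16292 * 0.399024
Sc = 0.464 m


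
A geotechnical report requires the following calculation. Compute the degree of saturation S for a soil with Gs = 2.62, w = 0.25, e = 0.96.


Using S = Gs * w / e
S = 2.62 * 0.25 / 0.96
S = 0.6823


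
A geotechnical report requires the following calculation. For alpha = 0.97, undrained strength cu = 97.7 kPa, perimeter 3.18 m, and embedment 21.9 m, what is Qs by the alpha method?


Result: 6599.9 kN

Derivation:
Using Qs = alpha * cu * perimeter * L
Qs = 0.97 * 97.7 * 3.18 * 21.9
Qs = 6599.9 kN


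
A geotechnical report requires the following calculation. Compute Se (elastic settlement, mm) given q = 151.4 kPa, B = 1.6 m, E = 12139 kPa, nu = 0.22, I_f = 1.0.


Using Se = q * B * (1 - nu^2) * I_f / E
1 - nu^2 = 1 - 0.22^2 = 0.9516
Se = 151.4 * 1.6 * 0.9516 * 1.0 / 12139
Se = 0.018990 m
Convert to mm: Se = 0.018990 * 1000 = 18.99 mm


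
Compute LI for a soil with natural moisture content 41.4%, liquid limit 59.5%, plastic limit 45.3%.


First compute the plasticity index:
PI = LL - PL = 59.5 - 45.3 = 14.2
Then compute the liquidity index:
LI = (w - PL) / PI
LI = (41.4 - 45.3) / 14.2
LI = -0.275


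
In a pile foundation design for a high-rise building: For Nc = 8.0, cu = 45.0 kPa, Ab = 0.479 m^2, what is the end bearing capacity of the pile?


Using Qb = Nc * cu * Ab
Qb = 8.0 * 45.0 * 0.479
Qb = 172.44 kN


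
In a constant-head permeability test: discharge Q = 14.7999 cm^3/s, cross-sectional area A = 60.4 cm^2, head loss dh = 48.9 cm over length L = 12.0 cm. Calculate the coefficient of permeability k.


Compute hydraulic gradient:
i = dh / L = 48.9 / 12.0 = 4.075
Then apply Darcy's law:
k = Q / (A * i)
k = 14.7999 / (60.4 * 4.075)
k = 14.7999 / 246.13
k = 0.06013 cm/s


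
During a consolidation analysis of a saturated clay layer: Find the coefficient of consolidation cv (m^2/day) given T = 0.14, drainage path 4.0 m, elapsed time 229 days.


Using cv = T * H_dr^2 / t
H_dr^2 = 4.0^2 = 16.0
cv = 0.14 * 16.0 / 229
cv = 0.00978 m^2/day


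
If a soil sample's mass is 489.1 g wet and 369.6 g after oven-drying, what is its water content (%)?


Using w = (m_wet - m_dry) / m_dry * 100
m_wet - m_dry = 489.1 - 369.6 = 119.5 g
w = 119.5 / 369.6 * 100
w = 32.33 %
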